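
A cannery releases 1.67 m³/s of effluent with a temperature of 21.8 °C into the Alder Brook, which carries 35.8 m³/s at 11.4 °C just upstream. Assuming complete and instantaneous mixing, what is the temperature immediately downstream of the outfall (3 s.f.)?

Flow-weighted mixing: C = (Q_r C_r + Q_w C_w)/(Q_r + Q_w)
= (35.8×11.4 + 1.67×21.8)/(35.8 + 1.67) = 444.5/37.47 = 11.86 °C.

11.9 °C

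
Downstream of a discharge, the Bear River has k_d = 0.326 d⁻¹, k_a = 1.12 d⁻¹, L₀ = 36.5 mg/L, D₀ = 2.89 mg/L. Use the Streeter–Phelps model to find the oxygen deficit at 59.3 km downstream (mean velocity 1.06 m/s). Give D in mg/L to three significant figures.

Travel time t = x/v = 59.3 km / (1.06 m/s) = 59300 m / 1.06 m/s = 55940 s = 0.6475 d.
k_d L₀/(k_a−k_d) = 0.326×36.5/(1.12−0.326) = 11.90/0.7940 = 14.99 mg/L.
e^(−k_d t) = e^(−0.326×0.6475) = 0.8097; e^(−k_a t) = e^(−1.12×0.6475) = 0.4842.
D = 14.99 × (0.8097 − 0.4842) + 2.89 × 0.4842 = 4.878 + 1.399 = 6.277 mg/L.

D ≈ 6.28 mg/L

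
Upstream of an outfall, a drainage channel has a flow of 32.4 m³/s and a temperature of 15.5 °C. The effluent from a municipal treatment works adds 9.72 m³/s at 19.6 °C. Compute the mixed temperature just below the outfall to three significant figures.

16.4 °C

Flow-weighted mixing: C = (Q_r C_r + Q_w C_w)/(Q_r + Q_w)
= (32.4×15.5 + 9.72×19.6)/(32.4 + 9.72) = 692.7/42.12 = 16.45 °C.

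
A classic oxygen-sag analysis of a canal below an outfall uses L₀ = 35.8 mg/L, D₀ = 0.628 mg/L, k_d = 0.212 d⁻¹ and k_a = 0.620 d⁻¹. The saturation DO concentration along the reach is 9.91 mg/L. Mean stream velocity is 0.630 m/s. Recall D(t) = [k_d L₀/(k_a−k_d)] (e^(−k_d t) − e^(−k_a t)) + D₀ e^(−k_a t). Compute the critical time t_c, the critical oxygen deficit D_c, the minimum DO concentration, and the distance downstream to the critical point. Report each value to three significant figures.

t_c ≈ 2.55 d; D_c ≈ 7.14 mg/L; min DO ≈ 2.77 mg/L; x_c ≈ 139 km

t_c = [1/(k_a−k_d)] ln[(k_a/k_d)(1 − D₀(k_a−k_d)/(k_d L₀))]
= [1/(0.620−0.212)] ln[(0.620/0.212)(1 − 0.628×0.4080/(0.212×35.8))]
= (1/0.4080) ln[2.925 × 0.9662] = 2.451 × ln(2.826) = 2.451 × 1.039 = 2.546 d.
D_c = (k_d/k_a) L₀ e^(−k_d t_c) = (0.212/0.620) × 35.8 × e^(−0.212×2.546) = 0.3419 × 35.8 × 0.5829 = 7.135 mg/L.
Minimum DO = C_s − D_c = 9.91 − 7.135 = 2.775 mg/L.
x_c = v t_c = 0.630 m/s × 2.546 d × 86400 s/d = 138600 m ≈ 139 km.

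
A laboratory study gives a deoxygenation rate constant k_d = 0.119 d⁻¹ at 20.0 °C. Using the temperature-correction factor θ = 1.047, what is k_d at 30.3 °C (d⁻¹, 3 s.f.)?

k_d ≈ 0.191 d⁻¹

k_d(T₂) = k_d(T₁) · θ^(T₂−T₁) = 0.119 × 1.047^(30.3−20.0)
= 0.119 × 1.047^10.3 = 0.119 × 1.605 = 0.1910 d⁻¹.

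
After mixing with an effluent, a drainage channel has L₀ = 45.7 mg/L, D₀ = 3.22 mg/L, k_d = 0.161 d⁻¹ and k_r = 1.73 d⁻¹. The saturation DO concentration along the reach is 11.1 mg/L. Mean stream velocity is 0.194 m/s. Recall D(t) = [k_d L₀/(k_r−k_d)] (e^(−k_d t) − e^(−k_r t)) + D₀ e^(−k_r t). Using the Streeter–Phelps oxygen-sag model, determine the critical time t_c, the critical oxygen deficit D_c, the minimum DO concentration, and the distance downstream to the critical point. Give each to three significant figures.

t_c = [1/(k_r−k_d)] ln[(k_r/k_d)(1 − D₀(k_r−k_d)/(k_d L₀))]
= [1/(1.73−0.161)] ln[(1.73/0.161)(1 − 3.22×1.569/(0.161×45.7))]
= (1/1.569) ln[10.75 × 0.3133] = 0.6373 × ln(3.367) = 0.6373 × 1.214 = 0.7738 d.
D_c = (k_d/k_r) L₀ e^(−k_d t_c) = (0.161/1.73) × 45.7 × e^(−0.161×0.7738) = 0.09306 × 45.7 × 0.8829 = 3.755 mg/L.
Minimum DO = C_s − D_c = 11.1 − 3.755 = 7.345 mg/L.
x_c = v t_c = 0.194 m/s × 0.7738 d × 86400 s/d = 12970 m ≈ 13.0 km.

t_c ≈ 0.774 d; D_c ≈ 3.75 mg/L; min DO ≈ 7.35 mg/L; x_c ≈ 13.0 km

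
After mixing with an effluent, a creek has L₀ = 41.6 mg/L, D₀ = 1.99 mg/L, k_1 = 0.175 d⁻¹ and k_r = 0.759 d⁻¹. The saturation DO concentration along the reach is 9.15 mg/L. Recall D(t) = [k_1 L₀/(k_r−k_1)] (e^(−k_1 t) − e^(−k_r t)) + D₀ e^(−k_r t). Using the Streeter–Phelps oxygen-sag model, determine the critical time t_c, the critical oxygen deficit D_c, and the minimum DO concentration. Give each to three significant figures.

t_c ≈ 2.21 d; D_c ≈ 6.51 mg/L; min DO ≈ 2.64 mg/L

t_c = [1/(k_r−k_1)] ln[(k_r/k_1)(1 − D₀(k_r−k_1)/(k_1 L₀))]
= [1/(0.759−0.175)] ln[(0.759/0.175)(1 − 1.99×0.5840/(0.175×41.6))]
= (1/0.5840) ln[4.337 × 0.8404] = 1.712 × ln(3.645) = 1.712 × 1.293 = 2.215 d.
L(t_c) = L₀ e^(−k_1 t_c) = 41.6 × 0.6787 = 28.23 mg/L, and at the critical point k_r D_c = k_1 L, so D_c = (0.175/0.759) × 28.23 = 6.510 mg/L.
Minimum DO = C_s − D_c = 9.15 − 6.510 = 2.640 mg/L.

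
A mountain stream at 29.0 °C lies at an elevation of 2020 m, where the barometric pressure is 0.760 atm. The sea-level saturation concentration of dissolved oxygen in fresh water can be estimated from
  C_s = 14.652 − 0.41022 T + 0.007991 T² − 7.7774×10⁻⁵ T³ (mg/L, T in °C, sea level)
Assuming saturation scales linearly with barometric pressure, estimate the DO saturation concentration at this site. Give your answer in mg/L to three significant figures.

C_s ≈ 5.76 mg/L

At sea level: C_s = 14.652 − 0.41022×29.0 + 0.007991×29.0² − 7.7774×10⁻⁵×29.0³ = 7.579 mg/L.
Pressure correction: C_s' = 7.579 × 0.760 = 5.760 mg/L.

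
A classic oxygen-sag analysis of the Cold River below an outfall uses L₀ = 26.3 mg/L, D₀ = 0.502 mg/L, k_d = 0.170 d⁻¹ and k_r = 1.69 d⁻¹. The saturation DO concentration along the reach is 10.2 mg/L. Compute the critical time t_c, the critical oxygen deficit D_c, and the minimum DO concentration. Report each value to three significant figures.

t_c = [1/(k_r−k_d)] ln[(k_r/k_d)(1 − D₀(k_r−k_d)/(k_d L₀))]
= [1/(1.69−0.170)] ln[(1.69/0.170)(1 − 0.502×1.520/(0.170×26.3))]
= (1/1.520) ln[9.941 × 0.8293] = 0.6579 × ln(8.245) = 0.6579 × 2.110 = 1.388 d.
L(t_c) = L₀ e^(−k_d t_c) = 26.3 × 0.7898 = 20.77 mg/L, and at the critical point k_r D_c = k_d L, so D_c = (0.170/1.69) × 20.77 = 2.090 mg/L.
Minimum DO = C_s − D_c = 10.2 − 2.090 = 8.110 mg/L.

t_c ≈ 1.39 d; D_c ≈ 2.09 mg/L; min DO ≈ 8.11 mg/L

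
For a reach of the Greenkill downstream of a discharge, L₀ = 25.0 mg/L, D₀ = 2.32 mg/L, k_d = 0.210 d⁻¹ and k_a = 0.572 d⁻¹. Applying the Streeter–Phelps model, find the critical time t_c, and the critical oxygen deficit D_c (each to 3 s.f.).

At the critical point dD/dt = 0, so k_d L₀ e^(−k_d t) = k_a D. Substituting D(t) from the Streeter–Phelps equation and solving for t gives
t_c = ln[(k_a/k_d)(1 − D₀(k_a−k_d)/(k_d L₀))] / (k_a−k_d).
Here k_a−k_d = 0.3620 d⁻¹ and 1 − D₀(k_a−k_d)/(k_d L₀) = 1 − 2.32×0.3620/(0.210×25.0) = 0.8400, so
t_c = ln(2.724 × 0.8400) / 0.3620 = 0.8277 / 0.3620 = 2.287 d.
D_c = (k_d/k_a) L₀ e^(−k_d t_c) = (0.210/0.572) × 25.0 × e^(−0.210×2.287) = 0.3671 × 25.0 × 0.6187 = 5.678 mg/L.

t_c ≈ 2.29 d; D_c ≈ 5.68 mg/L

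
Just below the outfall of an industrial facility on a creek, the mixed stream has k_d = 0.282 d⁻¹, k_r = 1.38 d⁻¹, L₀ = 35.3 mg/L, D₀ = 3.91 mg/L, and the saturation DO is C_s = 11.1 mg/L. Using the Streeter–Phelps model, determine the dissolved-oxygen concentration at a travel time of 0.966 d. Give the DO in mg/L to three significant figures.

k_d L₀/(k_r−k_d) = 0.282×35.3/(1.38−0.282) = 9.955/1.098 = 9.066 mg/L.
e^(−k_d t) = e^(−0.282×0.9660) = 0.7615; e^(−k_r t) = e^(−1.38×0.9660) = 0.2637.
D = 9.066 × (0.7615 − 0.2637) + 3.91 × 0.2637 = 4.514 + 1.031 = 5.545 mg/L.
DO = C_s − D = 11.1 − 5.545 = 5.555 mg/L.

DO ≈ 5.56 mg/L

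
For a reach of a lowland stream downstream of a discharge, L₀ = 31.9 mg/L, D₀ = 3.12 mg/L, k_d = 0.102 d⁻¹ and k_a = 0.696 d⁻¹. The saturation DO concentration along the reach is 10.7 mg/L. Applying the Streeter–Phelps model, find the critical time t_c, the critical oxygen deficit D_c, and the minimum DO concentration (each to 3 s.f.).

t_c = [1/(k_a−k_d)] ln[(k_a/k_d)(1 − D₀(k_a−k_d)/(k_d L₀))]
= [1/(0.696−0.102)] ln[(0.696/0.102)(1 − 3.12×0.5940/(0.102×31.9))]
= (1/0.5940) ln[6.824 × 0.4304] = 1.684 × ln(2.937) = 1.684 × 1.077 = 1.814 d.
L(t_c) = L₀ e^(−k_d t_c) = 31.9 × 0.8311 = 26.51 mg/L, and at the critical point k_a D_c = k_d L, so D_c = (0.102/0.696) × 26.51 = 3.885 mg/L.
Minimum DO = C_s − D_c = 10.7 − 3.885 = 6.815 mg/L.

t_c ≈ 1.81 d; D_c ≈ 3.89 mg/L; min DO ≈ 6.81 mg/L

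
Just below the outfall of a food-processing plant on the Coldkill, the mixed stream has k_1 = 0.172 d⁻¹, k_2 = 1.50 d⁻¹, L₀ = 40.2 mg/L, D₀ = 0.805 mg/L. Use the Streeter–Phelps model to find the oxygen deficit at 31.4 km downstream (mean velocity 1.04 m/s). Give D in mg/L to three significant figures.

D ≈ 2.30 mg/L

Travel time t = x/v = 31.4 km / (1.04 m/s) = 31400 m / 1.04 m/s = 30190 s = 0.3494 d.
k_1 L₀/(k_2−k_1) = 0.172×40.2/(1.50−0.172) = 6.914/1.328 = 5.207 mg/L.
e^(−k_1 t) = e^(−0.172×0.3494) = 0.9417; e^(−k_2 t) = e^(−1.50×0.3494) = 0.5920.
D = 5.207 × (0.9417 − 0.5920) + 0.805 × 0.5920 = 1.820 + 0.4766 = 2.297 mg/L.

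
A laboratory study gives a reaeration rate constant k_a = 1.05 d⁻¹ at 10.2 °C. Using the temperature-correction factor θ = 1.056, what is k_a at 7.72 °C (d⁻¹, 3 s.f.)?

k_a ≈ 0.917 d⁻¹

k_a(T₂) = k_a(T₁) · θ^(T₂−T₁) = 1.05 × 1.056^(7.72−10.2)
= 1.05 × 1.056^-2.48 = 1.05 × 0.8736 = 0.9173 d⁻¹.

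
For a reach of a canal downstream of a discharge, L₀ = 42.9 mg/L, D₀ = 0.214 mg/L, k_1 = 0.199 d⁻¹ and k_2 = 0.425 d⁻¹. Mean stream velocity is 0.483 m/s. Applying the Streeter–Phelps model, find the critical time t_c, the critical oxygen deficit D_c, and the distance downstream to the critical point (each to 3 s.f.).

At the critical point dD/dt = 0, so k_1 L₀ e^(−k_1 t) = k_2 D. Substituting D(t) from the Streeter–Phelps equation and solving for t gives
t_c = ln[(k_2/k_1)(1 − D₀(k_2−k_1)/(k_1 L₀))] / (k_2−k_1).
Here k_2−k_1 = 0.2260 d⁻¹ and 1 − D₀(k_2−k_1)/(k_1 L₀) = 1 − 0.214×0.2260/(0.199×42.9) = 0.9943, so
t_c = ln(2.136 × 0.9943) / 0.2260 = 0.7531 / 0.2260 = 3.332 d.
L(t_c) = L₀ e^(−k_1 t_c) = 42.9 × 0.5152 = 22.10 mg/L, and at the critical point k_2 D_c = k_1 L, so D_c = (0.199/0.425) × 22.10 = 10.35 mg/L.
x_c = v t_c = 0.483 m/s × 3.332 d × 86400 s/d = 139100 m ≈ 139 km.

t_c ≈ 3.33 d; D_c ≈ 10.3 mg/L; x_c ≈ 139 km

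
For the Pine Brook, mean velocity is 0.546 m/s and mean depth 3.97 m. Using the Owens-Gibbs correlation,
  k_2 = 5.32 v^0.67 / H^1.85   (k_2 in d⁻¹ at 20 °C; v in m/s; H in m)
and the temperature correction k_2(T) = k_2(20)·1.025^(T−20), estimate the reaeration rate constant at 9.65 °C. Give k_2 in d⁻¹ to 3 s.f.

k_2(20) = 5.32 × 0.546^0.67 / 3.97^1.85 = 5.32 × 0.6667 / 12.82 = 0.2767 d⁻¹.
k_2(9.65) = 0.2767 × 1.025^(9.65−20) = 0.2767 × 0.7745 = 0.2143 d⁻¹.

k_2 ≈ 0.214 d⁻¹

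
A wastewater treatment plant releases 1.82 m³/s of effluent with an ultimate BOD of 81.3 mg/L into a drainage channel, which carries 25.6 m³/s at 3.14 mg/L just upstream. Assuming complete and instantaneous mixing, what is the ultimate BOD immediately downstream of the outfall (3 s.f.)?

Flow-weighted mixing: C = (Q_r C_r + Q_w C_w)/(Q_r + Q_w)
= (25.6×3.14 + 1.82×81.3)/(25.6 + 1.82) = 228.4/27.42 = 8.328 mg/L.

8.33 mg/L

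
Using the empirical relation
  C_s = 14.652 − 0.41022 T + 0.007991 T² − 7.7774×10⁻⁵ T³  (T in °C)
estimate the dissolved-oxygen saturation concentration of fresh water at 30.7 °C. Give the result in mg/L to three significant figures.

C_s ≈ 7.34 mg/L

C_s = 14.652 − 0.41022×30.7 + 0.007991×30.7² − 7.7774×10⁻⁵×30.7³ = 7.339 mg/L.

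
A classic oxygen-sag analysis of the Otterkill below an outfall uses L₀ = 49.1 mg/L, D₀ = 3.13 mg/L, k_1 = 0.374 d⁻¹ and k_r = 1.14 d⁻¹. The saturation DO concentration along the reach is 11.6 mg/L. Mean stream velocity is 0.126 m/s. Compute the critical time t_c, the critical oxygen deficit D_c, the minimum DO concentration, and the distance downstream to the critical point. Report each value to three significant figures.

t_c ≈ 1.27 d; D_c ≈ 10.0 mg/L; min DO ≈ 1.59 mg/L; x_c ≈ 13.9 km

At the critical point dD/dt = 0, so k_1 L₀ e^(−k_1 t) = k_r D. Substituting D(t) from the Streeter–Phelps equation and solving for t gives
t_c = ln[(k_r/k_1)(1 − D₀(k_r−k_1)/(k_1 L₀))] / (k_r−k_1).
Here k_r−k_1 = 0.7660 d⁻¹ and 1 − D₀(k_r−k_1)/(k_1 L₀) = 1 − 3.13×0.7660/(0.374×49.1) = 0.8694, so
t_c = ln(3.048 × 0.8694) / 0.7660 = 0.9746 / 0.7660 = 1.272 d.
L(t_c) = L₀ e^(−k_1 t_c) = 49.1 × 0.6214 = 30.51 mg/L, and at the critical point k_r D_c = k_1 L, so D_c = (0.374/1.14) × 30.51 = 10.01 mg/L.
Minimum DO = C_s − D_c = 11.6 − 10.01 = 1.591 mg/L.
x_c = v t_c = 0.126 m/s × 1.272 d × 86400 s/d = 13850 m ≈ 13.9 km.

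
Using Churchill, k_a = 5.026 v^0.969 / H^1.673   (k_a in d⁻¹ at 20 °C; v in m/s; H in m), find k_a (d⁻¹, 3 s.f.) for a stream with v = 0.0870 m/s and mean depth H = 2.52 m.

k_a ≈ 0.100 d⁻¹

k_a = 5.026 × 0.0870^0.969 / 2.52^1.673 = 5.026 × 0.09384 / 4.694 = 0.1005 d⁻¹.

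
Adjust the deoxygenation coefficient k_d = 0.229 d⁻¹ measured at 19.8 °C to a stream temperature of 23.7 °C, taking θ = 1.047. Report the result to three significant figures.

k_d(T₂) = k_d(T₁) · θ^(T₂−T₁) = 0.229 × 1.047^(23.7−19.8)
= 0.229 × 1.047^3.90 = 0.229 × 1.196 = 0.2739 d⁻¹.

k_d ≈ 0.274 d⁻¹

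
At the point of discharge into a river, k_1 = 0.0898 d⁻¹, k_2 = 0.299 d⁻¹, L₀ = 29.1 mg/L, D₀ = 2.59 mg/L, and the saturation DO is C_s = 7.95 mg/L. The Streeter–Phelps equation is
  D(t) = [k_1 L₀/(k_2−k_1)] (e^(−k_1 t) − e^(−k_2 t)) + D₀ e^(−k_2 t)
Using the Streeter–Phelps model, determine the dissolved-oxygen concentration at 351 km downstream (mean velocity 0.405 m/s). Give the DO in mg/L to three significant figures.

Travel time t = x/v = 351 km / (0.405 m/s) = 351000 m / 0.405 m/s = 866700 s = 10.03 d.
k_1 L₀/(k_2−k_1) = 0.0898×29.1/(0.299−0.0898) = 2.613/0.2092 = 12.49 mg/L.
e^(−k_1 t) = e^(−0.0898×10.03) = 0.4063; e^(−k_2 t) = e^(−0.299×10.03) = 0.04983.
D = 12.49 × (0.4063 − 0.04983) + 2.59 × 0.04983 = 4.452 + 0.1290 = 4.581 mg/L.
DO = C_s − D = 7.95 − 4.581 = 3.369 mg/L.

DO ≈ 3.37 mg/L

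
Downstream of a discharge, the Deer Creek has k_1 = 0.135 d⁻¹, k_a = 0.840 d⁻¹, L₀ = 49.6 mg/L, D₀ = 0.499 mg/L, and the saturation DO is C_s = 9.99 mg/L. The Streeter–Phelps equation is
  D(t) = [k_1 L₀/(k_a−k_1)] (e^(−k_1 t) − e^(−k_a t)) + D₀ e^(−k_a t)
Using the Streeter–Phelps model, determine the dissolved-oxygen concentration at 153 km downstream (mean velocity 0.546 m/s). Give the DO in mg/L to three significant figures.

Travel time t = x/v = 153 km / (0.546 m/s) = 153000 m / 0.546 m/s = 280200 s = 3.243 d.
k_1 L₀/(k_a−k_1) = 0.135×49.6/(0.840−0.135) = 6.696/0.7050 = 9.498 mg/L.
e^(−k_1 t) = e^(−0.135×3.243) = 0.6454; e^(−k_a t) = e^(−0.840×3.243) = 0.06559.
D = 9.498 × (0.6454 − 0.06559) + 0.499 × 0.06559 = 5.507 + 0.03273 = 5.540 mg/L.
DO = C_s − D = 9.99 − 5.540 = 4.450 mg/L.

DO ≈ 4.45 mg/L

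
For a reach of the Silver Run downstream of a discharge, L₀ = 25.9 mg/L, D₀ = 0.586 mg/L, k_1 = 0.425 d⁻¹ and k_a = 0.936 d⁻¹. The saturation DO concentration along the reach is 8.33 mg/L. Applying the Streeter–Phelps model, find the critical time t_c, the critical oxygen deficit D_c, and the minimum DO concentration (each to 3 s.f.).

At the critical point dD/dt = 0, so k_1 L₀ e^(−k_1 t) = k_a D. Substituting D(t) from the Streeter–Phelps equation and solving for t gives
t_c = ln[(k_a/k_1)(1 − D₀(k_a−k_1)/(k_1 L₀))] / (k_a−k_1).
Here k_a−k_1 = 0.5110 d⁻¹ and 1 − D₀(k_a−k_1)/(k_1 L₀) = 1 − 0.586×0.5110/(0.425×25.9) = 0.9728, so
t_c = ln(2.202 × 0.9728) / 0.5110 = 0.7619 / 0.5110 = 1.491 d.
L(t_c) = L₀ e^(−k_1 t_c) = 25.9 × 0.5306 = 13.74 mg/L, and at the critical point k_a D_c = k_1 L, so D_c = (0.425/0.936) × 13.74 = 6.240 mg/L.
Minimum DO = C_s − D_c = 8.33 − 6.240 = 2.090 mg/L.

t_c ≈ 1.49 d; D_c ≈ 6.24 mg/L; min DO ≈ 2.09 mg/L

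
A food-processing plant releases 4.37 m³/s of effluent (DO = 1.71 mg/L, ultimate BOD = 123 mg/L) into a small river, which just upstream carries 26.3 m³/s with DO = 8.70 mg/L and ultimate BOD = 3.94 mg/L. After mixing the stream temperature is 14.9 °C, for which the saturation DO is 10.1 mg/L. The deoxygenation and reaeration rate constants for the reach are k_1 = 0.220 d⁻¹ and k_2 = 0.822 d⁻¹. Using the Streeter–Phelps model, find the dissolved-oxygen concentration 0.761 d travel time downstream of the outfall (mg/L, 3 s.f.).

DO ≈ 6.44 mg/L

Mixed DO = (26.3×8.70 + 4.37×1.71)/(26.3+4.37) = 236.3/30.67 = 7.704 mg/L.
Mixed L₀ = (26.3×3.94 + 4.37×123)/(30.67) = 641.1/30.67 = 20.90 mg/L.
Initial deficit D₀ = C_s − DO₀ = 10.1 − 7.704 = 2.396 mg/L.
D(0.761) = [0.220×20.90/(0.822−0.220)](e^(−0.220×0.761) − e^(−0.822×0.761)) + 2.396 e^(−0.822×0.761)
= 7.639 × (0.8458 − 0.5350) + 2.396 × 0.5350 = 3.657 mg/L.
DO = 10.1 − 3.657 = 6.443 mg/L.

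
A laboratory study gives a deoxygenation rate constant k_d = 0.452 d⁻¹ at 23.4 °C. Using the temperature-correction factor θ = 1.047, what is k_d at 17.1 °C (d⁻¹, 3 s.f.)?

k_d ≈ 0.338 d⁻¹

k_d(T₂) = k_d(T₁) · θ^(T₂−T₁) = 0.452 × 1.047^(17.1−23.4)
= 0.452 × 1.047^-6.30 = 0.452 × 0.7487 = 0.3384 d⁻¹.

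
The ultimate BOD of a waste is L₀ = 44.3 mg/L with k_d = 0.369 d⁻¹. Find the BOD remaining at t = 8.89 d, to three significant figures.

L_t = L₀ e^(−k_d t) = 44.3 × e^(−0.369×8.89) = 44.3 × 0.03761 = 1.666 mg/L.

L ≈ 1.67 mg/L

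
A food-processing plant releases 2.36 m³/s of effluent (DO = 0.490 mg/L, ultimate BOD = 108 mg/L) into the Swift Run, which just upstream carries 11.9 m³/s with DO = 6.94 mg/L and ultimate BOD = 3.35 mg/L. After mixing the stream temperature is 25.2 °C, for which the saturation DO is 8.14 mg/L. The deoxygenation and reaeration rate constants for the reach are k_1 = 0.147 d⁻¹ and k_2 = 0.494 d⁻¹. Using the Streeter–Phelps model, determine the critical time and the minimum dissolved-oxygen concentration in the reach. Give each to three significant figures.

t_c ≈ 2.63 d; minimum DO ≈ 3.96 mg/L

Mixed DO = (11.9×6.94 + 2.36×0.490)/(11.9+2.36) = 83.74/14.26 = 5.873 mg/L.
Mixed L₀ = (11.9×3.35 + 2.36×108)/(14.26) = 294.7/14.26 = 20.67 mg/L.
Initial deficit D₀ = C_s − DO₀ = 8.14 − 5.873 = 2.267 mg/L.
t_c = (1/0.3470) ln[(0.494/0.147)(1 − 2.267×0.3470/(0.147×20.67))] = 2.882 × ln(2.490) = 2.629 d.
D_c = (0.147/0.494) × 20.67 × e^(−0.147×2.629) = 0.2976 × 20.67 × 0.6794 = 4.179 mg/L.
Minimum DO = 8.14 − 4.179 = 3.961 mg/L.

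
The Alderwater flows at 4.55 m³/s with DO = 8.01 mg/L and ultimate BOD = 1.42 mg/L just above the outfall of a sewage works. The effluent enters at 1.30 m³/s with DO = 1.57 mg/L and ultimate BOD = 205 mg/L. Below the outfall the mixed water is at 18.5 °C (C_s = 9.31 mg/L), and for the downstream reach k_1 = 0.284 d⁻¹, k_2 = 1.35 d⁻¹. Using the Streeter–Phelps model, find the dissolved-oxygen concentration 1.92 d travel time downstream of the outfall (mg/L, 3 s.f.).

Mixed DO = (4.55×8.01 + 1.30×1.57)/(4.55+1.30) = 38.49/5.850 = 6.579 mg/L.
Mixed L₀ = (4.55×1.42 + 1.30×205)/(5.850) = 273.0/5.850 = 46.66 mg/L.
Initial deficit D₀ = C_s − DO₀ = 9.31 − 6.579 = 2.731 mg/L.
D(1.92) = [0.284×46.66/(1.35−0.284)](e^(−0.284×1.92) − e^(−1.35×1.92)) + 2.731 e^(−1.35×1.92)
= 12.43 × (0.5797 − 0.07487) + 2.731 × 0.07487 = 6.480 mg/L.
DO = 9.31 − 6.480 = 2.830 mg/L.

DO ≈ 2.83 mg/L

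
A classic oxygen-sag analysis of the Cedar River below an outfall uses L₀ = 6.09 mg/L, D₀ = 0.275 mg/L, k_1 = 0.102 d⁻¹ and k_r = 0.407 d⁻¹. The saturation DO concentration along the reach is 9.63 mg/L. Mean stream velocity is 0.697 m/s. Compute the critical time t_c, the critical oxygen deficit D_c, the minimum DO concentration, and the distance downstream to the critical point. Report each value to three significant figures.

t_c ≈ 4.06 d; D_c ≈ 1.01 mg/L; min DO ≈ 8.62 mg/L; x_c ≈ 245 km

t_c = [1/(k_r−k_1)] ln[(k_r/k_1)(1 − D₀(k_r−k_1)/(k_1 L₀))]
= [1/(0.407−0.102)] ln[(0.407/0.102)(1 − 0.275×0.3050/(0.102×6.09))]
= (1/0.3050) ln[3.990 × 0.8650] = 3.279 × ln(3.451) = 3.279 × 1.239 = 4.062 d.
D_c = (k_1/k_r) L₀ e^(−k_1 t_c) = (0.102/0.407) × 6.09 × e^(−0.102×4.062) = 0.2506 × 6.09 × 0.6608 = 1.009 mg/L.
Minimum DO = C_s − D_c = 9.63 − 1.009 = 8.621 mg/L.
x_c = v t_c = 0.697 m/s × 4.062 d × 86400 s/d = 244600 m ≈ 245 km.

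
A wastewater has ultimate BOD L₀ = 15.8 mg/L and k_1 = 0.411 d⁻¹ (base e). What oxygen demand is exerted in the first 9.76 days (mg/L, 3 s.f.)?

y_t = L₀(1 − e^(−k_1 t)) = 15.8 × (1 − e^(−0.411×9.76))
= 15.8 × (1 − 0.01811) = 15.8 × 0.9819 = 15.51 mg/L.

y ≈ 15.5 mg/L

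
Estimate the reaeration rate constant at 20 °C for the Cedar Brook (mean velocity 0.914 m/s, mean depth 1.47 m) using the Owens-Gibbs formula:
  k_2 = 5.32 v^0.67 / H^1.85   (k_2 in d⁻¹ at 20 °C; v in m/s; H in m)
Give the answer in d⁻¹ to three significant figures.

k_2 ≈ 2.46 d⁻¹

k_2 = 5.32 × 0.914^0.67 / 1.47^1.85 = 5.32 × 0.9415 / 2.040 = 2.456 d⁻¹.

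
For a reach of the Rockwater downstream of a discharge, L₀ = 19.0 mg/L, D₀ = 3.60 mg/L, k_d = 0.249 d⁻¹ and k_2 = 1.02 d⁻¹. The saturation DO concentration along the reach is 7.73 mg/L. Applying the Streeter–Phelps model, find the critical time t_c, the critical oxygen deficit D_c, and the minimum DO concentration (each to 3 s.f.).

t_c = [1/(k_2−k_d)] ln[(k_2/k_d)(1 − D₀(k_2−k_d)/(k_d L₀))]
= [1/(1.02−0.249)] ln[(1.02/0.249)(1 − 3.60×0.7710/(0.249×19.0))]
= (1/0.7710) ln[4.096 × 0.4133] = 1.297 × ln(1.693) = 1.297 × 0.5266 = 0.6830 d.
L(t_c) = L₀ e^(−k_d t_c) = 19.0 × 0.8436 = 16.03 mg/L, and at the critical point k_2 D_c = k_d L, so D_c = (0.249/1.02) × 16.03 = 3.913 mg/L.
Minimum DO = C_s − D_c = 7.73 − 3.913 = 3.817 mg/L.

t_c ≈ 0.683 d; D_c ≈ 3.91 mg/L; min DO ≈ 3.82 mg/L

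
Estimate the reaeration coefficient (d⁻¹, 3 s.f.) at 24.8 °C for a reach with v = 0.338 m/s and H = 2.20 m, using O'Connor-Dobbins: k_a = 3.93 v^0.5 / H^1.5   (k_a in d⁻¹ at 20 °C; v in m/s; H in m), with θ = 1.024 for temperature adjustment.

k_a ≈ 0.785 d⁻¹

k_a(20) = 3.93 × 0.338^0.5 / 2.20^1.5 = 3.93 × 0.5814 / 3.263 = 0.7002 d⁻¹.
k_a(24.8) = 0.7002 × 1.024^(24.8−20) = 0.7002 × 1.121 = 0.7846 d⁻¹.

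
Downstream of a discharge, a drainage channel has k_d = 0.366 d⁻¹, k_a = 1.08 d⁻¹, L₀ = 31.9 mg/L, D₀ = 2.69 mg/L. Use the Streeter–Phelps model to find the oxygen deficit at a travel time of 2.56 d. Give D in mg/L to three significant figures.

k_d L₀/(k_a−k_d) = 0.366×31.9/(1.08−0.366) = 11.68/0.7140 = 16.35 mg/L.
e^(−k_d t) = e^(−0.366×2.560) = 0.3918; e^(−k_a t) = e^(−1.08×2.560) = 0.06299.
D = 16.35 × (0.3918 − 0.06299) + 2.69 × 0.06299 = 5.377 + 0.1694 = 5.546 mg/L.

D ≈ 5.55 mg/L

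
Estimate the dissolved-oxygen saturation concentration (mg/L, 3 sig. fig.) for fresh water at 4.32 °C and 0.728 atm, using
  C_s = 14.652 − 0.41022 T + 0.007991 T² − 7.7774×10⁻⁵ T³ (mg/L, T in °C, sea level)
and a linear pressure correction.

C_s ≈ 9.48 mg/L

At sea level: C_s = 14.652 − 0.41022×4.32 + 0.007991×4.32² − 7.7774×10⁻⁵×4.32³ = 13.02 mg/L.
Pressure correction: C_s' = 13.02 × 0.728 = 9.481 mg/L.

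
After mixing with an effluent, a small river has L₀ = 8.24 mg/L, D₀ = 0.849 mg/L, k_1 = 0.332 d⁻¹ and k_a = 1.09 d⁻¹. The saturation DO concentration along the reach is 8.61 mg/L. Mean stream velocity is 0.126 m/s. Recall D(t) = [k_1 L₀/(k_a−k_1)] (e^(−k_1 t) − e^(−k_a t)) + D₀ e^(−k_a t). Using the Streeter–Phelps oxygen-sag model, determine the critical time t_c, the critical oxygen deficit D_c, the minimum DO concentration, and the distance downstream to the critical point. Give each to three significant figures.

With k_a/k_1 = 3.283 and 1 − D₀(k_a−k_1)/(k_1 L₀) = 0.7648,
t_c = ln(3.283 × 0.7648) / (1.09 − 0.332) = ln(2.511) / 0.7580 = 0.9206/0.7580 = 1.215 d.
L(t_c) = L₀ e^(−k_1 t_c) = 8.24 × 0.6682 = 5.506 mg/L, and at the critical point k_a D_c = k_1 L, so D_c = (0.332/1.09) × 5.506 = 1.677 mg/L.
Minimum DO = C_s − D_c = 8.61 − 1.677 = 6.933 mg/L.
x_c = v t_c = 0.126 m/s × 1.215 d × 86400 s/d = 13220 m ≈ 13.2 km.

t_c ≈ 1.21 d; D_c ≈ 1.68 mg/L; min DO ≈ 6.93 mg/L; x_c ≈ 13.2 km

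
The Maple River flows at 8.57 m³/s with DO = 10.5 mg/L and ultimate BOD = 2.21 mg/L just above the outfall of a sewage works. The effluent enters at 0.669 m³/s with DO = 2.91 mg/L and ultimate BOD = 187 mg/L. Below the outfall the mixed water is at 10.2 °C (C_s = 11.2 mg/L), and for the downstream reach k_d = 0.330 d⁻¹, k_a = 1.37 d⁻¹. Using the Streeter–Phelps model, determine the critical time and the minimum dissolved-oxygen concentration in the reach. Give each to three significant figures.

t_c ≈ 1.09 d; minimum DO ≈ 8.58 mg/L

Mixed DO = (8.57×10.5 + 0.669×2.91)/(8.57+0.669) = 91.93/9.239 = 9.950 mg/L.
Mixed L₀ = (8.57×2.21 + 0.669×187)/(9.239) = 144.0/9.239 = 15.59 mg/L.
Initial deficit D₀ = C_s − DO₀ = 11.2 − 9.950 = 1.250 mg/L.
t_c = (1/1.040) ln[(1.37/0.330)(1 − 1.250×1.040/(0.330×15.59))] = 0.9615 × ln(3.103) = 1.089 d.
D_c = (0.330/1.37) × 15.59 × e^(−0.330×1.089) = 0.2409 × 15.59 × 0.6982 = 2.622 mg/L.
Minimum DO = 11.2 − 2.622 = 8.578 mg/L.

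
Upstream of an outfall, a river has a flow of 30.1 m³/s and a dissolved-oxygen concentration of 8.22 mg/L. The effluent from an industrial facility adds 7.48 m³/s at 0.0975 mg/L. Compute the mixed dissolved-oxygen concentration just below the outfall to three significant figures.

Flow-weighted mixing: C = (Q_r C_r + Q_w C_w)/(Q_r + Q_w)
= (30.1×8.22 + 7.48×0.0975)/(30.1 + 7.48) = 248.2/37.58 = 6.603 mg/L.

6.60 mg/L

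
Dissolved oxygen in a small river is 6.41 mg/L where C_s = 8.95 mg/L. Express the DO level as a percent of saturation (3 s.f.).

71.6 % saturation

% saturation = C/C_s × 100 = 6.41/8.95 × 100 = 71.6 %.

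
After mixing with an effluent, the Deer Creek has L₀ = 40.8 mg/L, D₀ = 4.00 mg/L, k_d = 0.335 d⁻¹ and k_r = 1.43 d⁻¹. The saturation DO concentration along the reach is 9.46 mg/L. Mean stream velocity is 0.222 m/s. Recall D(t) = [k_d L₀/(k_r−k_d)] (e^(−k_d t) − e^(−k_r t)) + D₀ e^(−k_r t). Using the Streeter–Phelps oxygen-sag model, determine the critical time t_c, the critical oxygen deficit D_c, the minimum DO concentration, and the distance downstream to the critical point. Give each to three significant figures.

t_c = [1/(k_r−k_d)] ln[(k_r/k_d)(1 − D₀(k_r−k_d)/(k_d L₀))]
= [1/(1.43−0.335)] ln[(1.43/0.335)(1 − 4.00×1.095/(0.335×40.8))]
= (1/1.095) ln[4.269 × 0.6795] = 0.9132 × ln(2.901) = 0.9132 × 1.065 = 0.9726 d.
L(t_c) = L₀ e^(−k_d t_c) = 40.8 × 0.7219 = 29.46 mg/L, and at the critical point k_r D_c = k_d L, so D_c = (0.335/1.43) × 29.46 = 6.900 mg/L.
Minimum DO = C_s − D_c = 9.46 − 6.900 = 2.560 mg/L.
x_c = v t_c = 0.222 m/s × 0.9726 d × 86400 s/d = 18650 m ≈ 18.7 km.

t_c ≈ 0.973 d; D_c ≈ 6.90 mg/L; min DO ≈ 2.56 mg/L; x_c ≈ 18.7 km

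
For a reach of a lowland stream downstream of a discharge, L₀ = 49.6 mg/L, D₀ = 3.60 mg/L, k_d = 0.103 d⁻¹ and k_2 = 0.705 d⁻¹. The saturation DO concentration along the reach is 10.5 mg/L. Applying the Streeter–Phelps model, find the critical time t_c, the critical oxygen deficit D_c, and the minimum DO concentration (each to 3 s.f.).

With k_2/k_d = 6.845 and 1 − D₀(k_2−k_d)/(k_d L₀) = 0.5758,
t_c = ln(6.845 × 0.5758) / (0.705 − 0.103) = ln(3.941) / 0.6020 = 1.371/0.6020 = 2.278 d.
L(t_c) = L₀ e^(−k_d t_c) = 49.6 × 0.7908 = 39.23 mg/L, and at the critical point k_2 D_c = k_d L, so D_c = (0.103/0.705) × 39.23 = 5.731 mg/L.
Minimum DO = C_s − D_c = 10.5 − 5.731 = 4.769 mg/L.

t_c ≈ 2.28 d; D_c ≈ 5.73 mg/L; min DO ≈ 4.77 mg/L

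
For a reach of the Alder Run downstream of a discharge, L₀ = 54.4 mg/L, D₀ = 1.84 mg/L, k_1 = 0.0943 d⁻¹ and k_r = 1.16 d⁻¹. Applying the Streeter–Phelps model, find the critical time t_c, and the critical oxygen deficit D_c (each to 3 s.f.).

t_c ≈ 1.90 d; D_c ≈ 3.70 mg/L

At the critical point dD/dt = 0, so k_1 L₀ e^(−k_1 t) = k_r D. Substituting D(t) from the Streeter–Phelps equation and solving for t gives
t_c = ln[(k_r/k_1)(1 − D₀(k_r−k_1)/(k_1 L₀))] / (k_r−k_1).
Here k_r−k_1 = 1.066 d⁻¹ and 1 − D₀(k_r−k_1)/(k_1 L₀) = 1 − 1.84×1.066/(0.0943×54.4) = 0.6178, so
t_c = ln(12.30 × 0.6178) / 1.066 = 2.028 / 1.066 = 1.903 d.
D_c = (k_1/k_r) L₀ e^(−k_1 t_c) = (0.0943/1.16) × 54.4 × e^(−0.0943×1.903) = 0.08129 × 54.4 × 0.8357 = 3.696 mg/L.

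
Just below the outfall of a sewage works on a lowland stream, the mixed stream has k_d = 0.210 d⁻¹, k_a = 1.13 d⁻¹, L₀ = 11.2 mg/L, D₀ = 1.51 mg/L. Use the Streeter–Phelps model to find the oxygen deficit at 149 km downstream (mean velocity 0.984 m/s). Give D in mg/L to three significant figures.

Travel time t = x/v = 149 km / (0.984 m/s) = 149000 m / 0.984 m/s = 151400 s = 1.753 d.
k_d L₀/(k_a−k_d) = 0.210×11.2/(1.13−0.210) = 2.352/0.9200 = 2.557 mg/L.
e^(−k_d t) = e^(−0.210×1.753) = 0.6921; e^(−k_a t) = e^(−1.13×1.753) = 0.1380.
D = 2.557 × (0.6921 − 0.1380) + 1.51 × 0.1380 = 1.417 + 0.2084 = 1.625 mg/L.

D ≈ 1.62 mg/L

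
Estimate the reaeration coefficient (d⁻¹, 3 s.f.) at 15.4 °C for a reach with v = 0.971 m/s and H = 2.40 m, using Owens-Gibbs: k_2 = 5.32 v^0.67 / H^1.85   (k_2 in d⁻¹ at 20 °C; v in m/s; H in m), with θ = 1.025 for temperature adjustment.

k_2 ≈ 0.922 d⁻¹

k_2(20) = 5.32 × 0.971^0.67 / 2.40^1.85 = 5.32 × 0.9805 / 5.051 = 1.033 d⁻¹.
k_2(15.4) = 1.033 × 1.025^(15.4−20) = 1.033 × 0.8926 = 0.9218 d⁻¹.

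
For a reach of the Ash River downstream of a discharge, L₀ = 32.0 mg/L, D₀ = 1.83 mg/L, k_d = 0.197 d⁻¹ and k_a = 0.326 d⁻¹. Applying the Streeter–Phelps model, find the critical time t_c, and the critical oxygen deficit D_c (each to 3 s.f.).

t_c ≈ 3.61 d; D_c ≈ 9.50 mg/L

At the critical point dD/dt = 0, so k_d L₀ e^(−k_d t) = k_a D. Substituting D(t) from the Streeter–Phelps equation and solving for t gives
t_c = ln[(k_a/k_d)(1 − D₀(k_a−k_d)/(k_d L₀))] / (k_a−k_d).
Here k_a−k_d = 0.1290 d⁻¹ and 1 − D₀(k_a−k_d)/(k_d L₀) = 1 − 1.83×0.1290/(0.197×32.0) = 0.9626, so
t_c = ln(1.655 × 0.9626) / 0.1290 = 0.4655 / 0.1290 = 3.609 d.
D_c = (k_d/k_a) L₀ e^(−k_d t_c) = (0.197/0.326) × 32.0 × e^(−0.197×3.609) = 0.6043 × 32.0 × 0.4912 = 9.498 mg/L.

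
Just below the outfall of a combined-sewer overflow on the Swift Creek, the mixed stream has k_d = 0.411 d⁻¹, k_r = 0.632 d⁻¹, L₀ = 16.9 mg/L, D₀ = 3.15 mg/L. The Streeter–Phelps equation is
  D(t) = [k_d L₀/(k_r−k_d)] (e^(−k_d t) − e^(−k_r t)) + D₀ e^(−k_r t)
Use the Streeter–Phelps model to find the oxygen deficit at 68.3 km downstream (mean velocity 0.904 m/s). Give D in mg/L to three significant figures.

D ≈ 5.67 mg/L

Travel time t = x/v = 68.3 km / (0.904 m/s) = 68300 m / 0.904 m/s = 75550 s = 0.8745 d.
k_d L₀/(k_r−k_d) = 0.411×16.9/(0.632−0.411) = 6.946/0.2210 = 31.43 mg/L.
e^(−k_d t) = e^(−0.411×0.8745) = 0.6981; e^(−k_r t) = e^(−0.632×0.8745) = 0.5754.
D = 31.43 × (0.6981 − 0.5754) + 3.15 × 0.5754 = 3.856 + 1.813 = 5.668 mg/L.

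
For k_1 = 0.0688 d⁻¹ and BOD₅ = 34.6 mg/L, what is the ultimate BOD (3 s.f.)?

L₀ ≈ 119 mg/L

BOD₅ = L₀(1 − e^(−5k_1)) ⇒ L₀ = BOD₅ / (1 − e^(−5×0.0688))
= 34.6 / (1 − 0.7089) = 34.6 / 0.2911 = 118.9 mg/L.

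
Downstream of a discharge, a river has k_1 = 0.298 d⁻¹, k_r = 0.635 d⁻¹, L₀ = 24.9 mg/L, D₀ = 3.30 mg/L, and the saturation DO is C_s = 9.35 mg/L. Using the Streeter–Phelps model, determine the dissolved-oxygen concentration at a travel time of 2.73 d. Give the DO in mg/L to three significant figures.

DO ≈ 2.90 mg/L

k_1 L₀/(k_r−k_1) = 0.298×24.9/(0.635−0.298) = 7.420/0.3370 = 22.02 mg/L.
e^(−k_1 t) = e^(−0.298×2.730) = 0.4433; e^(−k_r t) = e^(−0.635×2.730) = 0.1767.
D = 22.02 × (0.4433 − 0.1767) + 3.30 × 0.1767 = 5.871 + 0.5830 = 6.454 mg/L.
DO = C_s − D = 9.35 − 6.454 = 2.896 mg/L.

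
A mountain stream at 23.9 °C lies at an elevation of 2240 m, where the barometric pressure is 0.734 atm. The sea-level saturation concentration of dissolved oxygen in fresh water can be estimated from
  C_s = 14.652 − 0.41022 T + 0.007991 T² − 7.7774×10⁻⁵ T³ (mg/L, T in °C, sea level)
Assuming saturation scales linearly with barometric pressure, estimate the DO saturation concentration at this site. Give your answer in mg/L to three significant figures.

C_s ≈ 6.13 mg/L

At sea level: C_s = 14.652 − 0.41022×23.9 + 0.007991×23.9² − 7.7774×10⁻⁵×23.9³ = 8.351 mg/L.
Pressure correction: C_s' = 8.351 × 0.734 = 6.129 mg/L.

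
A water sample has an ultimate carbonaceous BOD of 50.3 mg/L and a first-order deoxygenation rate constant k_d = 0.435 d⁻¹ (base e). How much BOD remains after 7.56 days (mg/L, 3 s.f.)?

L ≈ 1.88 mg/L

L_t = L₀ e^(−k_d t) = 50.3 × e^(−0.435×7.56) = 50.3 × 0.03731 = 1.876 mg/L.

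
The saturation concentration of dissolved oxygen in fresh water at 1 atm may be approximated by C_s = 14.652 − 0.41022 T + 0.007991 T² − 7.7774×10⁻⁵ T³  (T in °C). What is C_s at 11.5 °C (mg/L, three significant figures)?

C_s = 14.652 − 0.41022×11.5 + 0.007991×11.5² − 7.7774×10⁻⁵×11.5³ = 10.87 mg/L.

C_s ≈ 10.9 mg/L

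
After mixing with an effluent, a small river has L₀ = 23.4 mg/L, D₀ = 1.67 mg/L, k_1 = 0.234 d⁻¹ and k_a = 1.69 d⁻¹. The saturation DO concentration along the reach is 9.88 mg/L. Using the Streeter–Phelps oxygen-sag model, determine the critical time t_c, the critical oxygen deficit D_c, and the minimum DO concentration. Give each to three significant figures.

t_c = [1/(k_a−k_1)] ln[(k_a/k_1)(1 − D₀(k_a−k_1)/(k_1 L₀))]
= [1/(1.69−0.234)] ln[(1.69/0.234)(1 − 1.67×1.456/(0.234×23.4))]
= (1/1.456) ln[7.222 × 0.5559] = 0.6868 × ln(4.015) = 0.6868 × 1.390 = 0.9547 d.
D_c = (k_1/k_a) L₀ e^(−k_1 t_c) = (0.234/1.69) × 23.4 × e^(−0.234×0.9547) = 0.1385 × 23.4 × 0.7998 = 2.591 mg/L.
Minimum DO = C_s − D_c = 9.88 − 2.591 = 7.289 mg/L.

t_c ≈ 0.955 d; D_c ≈ 2.59 mg/L; min DO ≈ 7.29 mg/L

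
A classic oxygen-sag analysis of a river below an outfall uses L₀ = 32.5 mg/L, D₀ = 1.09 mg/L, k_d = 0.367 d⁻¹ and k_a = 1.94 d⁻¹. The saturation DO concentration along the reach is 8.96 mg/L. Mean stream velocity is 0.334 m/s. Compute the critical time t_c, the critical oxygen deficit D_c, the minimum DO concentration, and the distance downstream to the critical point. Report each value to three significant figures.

At the critical point dD/dt = 0, so k_d L₀ e^(−k_d t) = k_a D. Substituting D(t) from the Streeter–Phelps equation and solving for t gives
t_c = ln[(k_a/k_d)(1 − D₀(k_a−k_d)/(k_d L₀))] / (k_a−k_d).
Here k_a−k_d = 1.573 d⁻¹ and 1 − D₀(k_a−k_d)/(k_d L₀) = 1 − 1.09×1.573/(0.367×32.5) = 0.8563, so
t_c = ln(5.286 × 0.8563) / 1.573 = 1.510 / 1.573 = 0.9599 d.
D_c = (k_d/k_a) L₀ e^(−k_d t_c) = (0.367/1.94) × 32.5 × e^(−0.367×0.9599) = 0.1892 × 32.5 × 0.7031 = 4.323 mg/L.
Minimum DO = C_s − D_c = 8.96 − 4.323 = 4.637 mg/L.
x_c = v t_c = 0.334 m/s × 0.9599 d × 86400 s/d = 27700 m ≈ 27.7 km.

t_c ≈ 0.960 d; D_c ≈ 4.32 mg/L; min DO ≈ 4.64 mg/L; x_c ≈ 27.7 km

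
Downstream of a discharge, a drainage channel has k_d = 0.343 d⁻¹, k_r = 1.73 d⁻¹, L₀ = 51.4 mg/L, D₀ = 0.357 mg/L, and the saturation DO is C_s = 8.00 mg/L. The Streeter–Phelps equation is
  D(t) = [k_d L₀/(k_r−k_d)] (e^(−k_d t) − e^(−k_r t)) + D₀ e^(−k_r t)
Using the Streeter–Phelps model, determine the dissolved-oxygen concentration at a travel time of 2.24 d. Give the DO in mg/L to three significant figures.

k_d L₀/(k_r−k_d) = 0.343×51.4/(1.73−0.343) = 17.63/1.387 = 12.71 mg/L.
e^(−k_d t) = e^(−0.343×2.240) = 0.4638; e^(−k_r t) = e^(−1.73×2.240) = 0.02075.
D = 12.71 × (0.4638 − 0.02075) + 0.357 × 0.02075 = 5.632 + 0.007408 = 5.639 mg/L.
DO = C_s − D = 8.00 − 5.639 = 2.361 mg/L.

DO ≈ 2.36 mg/L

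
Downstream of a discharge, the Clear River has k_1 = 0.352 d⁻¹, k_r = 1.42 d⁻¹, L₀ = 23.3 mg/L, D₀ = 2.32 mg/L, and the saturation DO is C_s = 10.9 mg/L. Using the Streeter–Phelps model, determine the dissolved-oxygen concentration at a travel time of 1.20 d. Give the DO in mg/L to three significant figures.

k_1 L₀/(k_r−k_1) = 0.352×23.3/(1.42−0.352) = 8.202/1.068 = 7.679 mg/L.
e^(−k_1 t) = e^(−0.352×1.200) = 0.6555; e^(−k_r t) = e^(−1.42×1.200) = 0.1820.
D = 7.679 × (0.6555 − 0.1820) + 2.32 × 0.1820 = 3.636 + 0.4221 = 4.058 mg/L.
DO = C_s − D = 10.9 − 4.058 = 6.842 mg/L.

DO ≈ 6.84 mg/L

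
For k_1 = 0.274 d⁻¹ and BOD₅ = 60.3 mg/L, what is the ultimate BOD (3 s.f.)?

L₀ ≈ 80.8 mg/L

BOD₅ = L₀(1 − e^(−5k_1)) ⇒ L₀ = BOD₅ / (1 − e^(−5×0.274))
= 60.3 / (1 − 0.2541) = 60.3 / 0.7459 = 80.84 mg/L.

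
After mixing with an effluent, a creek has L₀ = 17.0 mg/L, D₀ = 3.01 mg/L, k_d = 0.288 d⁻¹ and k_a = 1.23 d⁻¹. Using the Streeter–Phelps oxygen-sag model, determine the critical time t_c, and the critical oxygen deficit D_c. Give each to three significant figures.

At the critical point dD/dt = 0, so k_d L₀ e^(−k_d t) = k_a D. Substituting D(t) from the Streeter–Phelps equation and solving for t gives
t_c = ln[(k_a/k_d)(1 − D₀(k_a−k_d)/(k_d L₀))] / (k_a−k_d).
Here k_a−k_d = 0.9420 d⁻¹ and 1 − D₀(k_a−k_d)/(k_d L₀) = 1 − 3.01×0.9420/(0.288×17.0) = 0.4209, so
t_c = ln(4.271 × 0.4209) / 0.9420 = 0.5864 / 0.9420 = 0.6225 d.
D_c = (k_d/k_a) L₀ e^(−k_d t_c) = (0.288/1.23) × 17.0 × e^(−0.288×0.6225) = 0.2341 × 17.0 × 0.8359 = 3.327 mg/L.

t_c ≈ 0.622 d; D_c ≈ 3.33 mg/L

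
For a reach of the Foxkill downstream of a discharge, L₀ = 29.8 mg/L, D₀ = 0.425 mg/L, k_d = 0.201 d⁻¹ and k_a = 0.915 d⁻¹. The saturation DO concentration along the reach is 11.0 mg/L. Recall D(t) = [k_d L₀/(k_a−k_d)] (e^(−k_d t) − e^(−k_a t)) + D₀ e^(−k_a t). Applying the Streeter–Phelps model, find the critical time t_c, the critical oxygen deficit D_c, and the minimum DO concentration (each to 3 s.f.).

t_c = [1/(k_a−k_d)] ln[(k_a/k_d)(1 − D₀(k_a−k_d)/(k_d L₀))]
= [1/(0.915−0.201)] ln[(0.915/0.201)(1 − 0.425×0.7140/(0.201×29.8))]
= (1/0.7140) ln[4.552 × 0.9493] = 1.401 × ln(4.322) = 1.401 × 1.464 = 2.050 d.
L(t_c) = L₀ e^(−k_d t_c) = 29.8 × 0.6623 = 19.74 mg/L, and at the critical point k_a D_c = k_d L, so D_c = (0.201/0.915) × 19.74 = 4.336 mg/L.
Minimum DO = C_s − D_c = 11.0 − 4.336 = 6.664 mg/L.

t_c ≈ 2.05 d; D_c ≈ 4.34 mg/L; min DO ≈ 6.66 mg/L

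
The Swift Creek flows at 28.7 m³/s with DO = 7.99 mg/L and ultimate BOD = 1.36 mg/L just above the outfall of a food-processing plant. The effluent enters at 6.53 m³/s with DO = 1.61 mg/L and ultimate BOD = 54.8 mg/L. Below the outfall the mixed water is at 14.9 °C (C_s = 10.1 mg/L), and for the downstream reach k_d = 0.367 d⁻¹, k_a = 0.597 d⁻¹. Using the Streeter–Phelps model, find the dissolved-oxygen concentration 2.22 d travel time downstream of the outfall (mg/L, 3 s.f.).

Mixed DO = (28.7×7.99 + 6.53×1.61)/(28.7+6.53) = 239.8/35.23 = 6.807 mg/L.
Mixed L₀ = (28.7×1.36 + 6.53×54.8)/(35.23) = 396.9/35.23 = 11.27 mg/L.
Initial deficit D₀ = C_s − DO₀ = 10.1 − 6.807 = 3.293 mg/L.
D(2.22) = [0.367×11.27/(0.597−0.367)](e^(−0.367×2.22) − e^(−0.597×2.22)) + 3.293 e^(−0.597×2.22)
= 17.98 × (0.4428 − 0.2657) + 3.293 × 0.2657 = 4.057 mg/L.
DO = 10.1 − 4.057 = 6.043 mg/L.

DO ≈ 6.04 mg/L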